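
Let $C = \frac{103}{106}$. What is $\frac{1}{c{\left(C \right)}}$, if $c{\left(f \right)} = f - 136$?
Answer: $- \frac{106}{14313} \approx -0.0074059$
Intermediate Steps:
$C = \frac{103}{106}$ ($C = 103 \cdot \frac{1}{106} = \frac{103}{106} \approx 0.9717$)
$c{\left(f \right)} = -136 + f$
$\frac{1}{c{\left(C \right)}} = \frac{1}{-136 + \frac{103}{106}} = \frac{1}{- \frac{14313}{106}} = - \frac{106}{14313}$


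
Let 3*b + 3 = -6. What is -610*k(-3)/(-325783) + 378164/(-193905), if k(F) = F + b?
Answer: -123909094712/63170952615 ≈ -1.9615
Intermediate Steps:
b = -3 (b = -1 + (⅓)*(-6) = -1 - 2 = -3)
k(F) = -3 + F (k(F) = F - 3 = -3 + F)
-610*k(-3)/(-325783) + 378164/(-193905) = -610*(-3 - 3)/(-325783) + 378164/(-193905) = -610*(-6)*(-1/325783) + 378164*(-1/193905) = 3660*(-1/325783) - 378164/193905 = -3660/325783 - 378164/193905 = -123909094712/63170952615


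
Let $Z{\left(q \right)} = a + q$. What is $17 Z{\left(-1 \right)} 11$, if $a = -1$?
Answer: $-374$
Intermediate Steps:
$Z{\left(q \right)} = -1 + q$
$17 Z{\left(-1 \right)} 11 = 17 \left(-1 - 1\right) 11 = 17 \left(-2\right) 11 = \left(-34\right) 11 = -374$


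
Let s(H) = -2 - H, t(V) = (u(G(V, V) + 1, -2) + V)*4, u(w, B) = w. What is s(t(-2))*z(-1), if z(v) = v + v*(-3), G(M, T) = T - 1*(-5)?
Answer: -20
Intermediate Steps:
G(M, T) = 5 + T (G(M, T) = T + 5 = 5 + T)
z(v) = -2*v (z(v) = v - 3*v = -2*v)
t(V) = 24 + 8*V (t(V) = (((5 + V) + 1) + V)*4 = ((6 + V) + V)*4 = (6 + 2*V)*4 = 24 + 8*V)
s(t(-2))*z(-1) = (-2 - (24 + 8*(-2)))*(-2*(-1)) = (-2 - (24 - 16))*2 = (-2 - 1*8)*2 = (-2 - 8)*2 = -10*2 = -20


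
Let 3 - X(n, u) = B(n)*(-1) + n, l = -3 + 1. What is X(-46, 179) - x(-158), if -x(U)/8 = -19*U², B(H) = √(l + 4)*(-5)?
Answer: -3794479 - 5*√2 ≈ -3.7945e+6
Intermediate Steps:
l = -2
B(H) = -5*√2 (B(H) = √(-2 + 4)*(-5) = √2*(-5) = -5*√2)
x(U) = 152*U² (x(U) = -(-152)*U² = 152*U²)
X(n, u) = 3 - n - 5*√2 (X(n, u) = 3 - (-5*√2*(-1) + n) = 3 - (5*√2 + n) = 3 - (n + 5*√2) = 3 + (-n - 5*√2) = 3 - n - 5*√2)
X(-46, 179) - x(-158) = (3 - 1*(-46) - 5*√2) - 152*(-158)² = (3 + 46 - 5*√2) - 152*24964 = (49 - 5*√2) - 1*3794528 = (49 - 5*√2) - 3794528 = -3794479 - 5*√2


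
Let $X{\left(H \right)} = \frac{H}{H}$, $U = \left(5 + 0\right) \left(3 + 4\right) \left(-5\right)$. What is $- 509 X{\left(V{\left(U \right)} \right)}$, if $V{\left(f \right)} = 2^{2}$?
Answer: $-509$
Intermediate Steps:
$U = -175$ ($U = 5 \cdot 7 \left(-5\right) = 5 \left(-35\right) = -175$)
$V{\left(f \right)} = 4$
$X{\left(H \right)} = 1$
$- 509 X{\left(V{\left(U \right)} \right)} = \left(-509\right) 1 = -509$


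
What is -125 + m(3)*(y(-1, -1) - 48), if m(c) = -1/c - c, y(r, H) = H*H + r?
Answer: 35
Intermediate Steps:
y(r, H) = r + H**2 (y(r, H) = H**2 + r = r + H**2)
m(c) = -c - 1/c
-125 + m(3)*(y(-1, -1) - 48) = -125 + (-1*3 - 1/3)*((-1 + (-1)**2) - 48) = -125 + (-3 - 1*1/3)*((-1 + 1) - 48) = -125 + (-3 - 1/3)*(0 - 48) = -125 - 10/3*(-48) = -125 + 160 = 35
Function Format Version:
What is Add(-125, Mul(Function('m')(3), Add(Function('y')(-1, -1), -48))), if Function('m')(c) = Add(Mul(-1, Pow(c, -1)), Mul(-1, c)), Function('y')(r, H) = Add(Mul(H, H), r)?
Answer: 35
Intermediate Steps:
Function('y')(r, H) = Add(r, Pow(H, 2)) (Function('y')(r, H) = Add(Pow(H, 2), r) = Add(r, Pow(H, 2)))
Function('m')(c) = Add(Mul(-1, c), Mul(-1, Pow(c, -1)))
Add(-125, Mul(Function('m')(3), Add(Function('y')(-1, -1), -48))) = Add(-125, Mul(Add(Mul(-1, 3), Mul(-1, Pow(3, -1))), Add(Add(-1, Pow(-1, 2)), -48))) = Add(-125, Mul(Add(-3, Mul(-1, Rational(1, 3))), Add(Add(-1, 1), -48))) = Add(-125, Mul(Add(-3, Rational(-1, 3)), Add(0, -48))) = Add(-125, Mul(Rational(-10, 3), -48)) = Add(-125, 160) = 35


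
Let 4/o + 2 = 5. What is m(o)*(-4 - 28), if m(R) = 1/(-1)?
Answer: 32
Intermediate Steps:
o = 4/3 (o = 4/(-2 + 5) = 4/3 ≈ 1.3333)
m(R) = -1
m(o)*(-4 - 28) = -(-4 - 28) = -1*(-32) = 32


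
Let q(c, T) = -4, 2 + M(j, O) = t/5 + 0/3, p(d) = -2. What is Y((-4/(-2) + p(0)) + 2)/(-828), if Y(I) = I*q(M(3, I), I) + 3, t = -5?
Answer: 5/828 ≈ 0.0060387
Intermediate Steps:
M(j, O) = -3 (M(j, O) = -2 + (-5/5 + 0/3) = -2 + (-5*⅕ + 0*(⅓)) = -2 + (-1 + 0) = -2 - 1 = -3)
Y(I) = 3 - 4*I (Y(I) = I*(-4) + 3 = -4*I + 3 = 3 - 4*I)
Y((-4/(-2) + p(0)) + 2)/(-828) = (3 - 4*((-4/(-2) - 2) + 2))/(-828) = (3 - 4*((-4*(-½) - 2) + 2))*(-1/828) = (3 - 4*((2 - 2) + 2))*(-1/828) = (3 - 4*(0 + 2))*(-1/828) = (3 - 4*2)*(-1/828) = (3 - 8)*(-1/828) = -5*(-1/828) = 5/828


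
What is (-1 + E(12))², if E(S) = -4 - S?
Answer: 289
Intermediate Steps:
(-1 + E(12))² = (-1 + (-4 - 1*12))² = (-1 + (-4 - 12))² = (-1 - 16)² = (-17)² = 289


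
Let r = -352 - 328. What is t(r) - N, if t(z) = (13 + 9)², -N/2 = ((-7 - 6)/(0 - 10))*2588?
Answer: 36064/5 ≈ 7212.8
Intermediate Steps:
N = -33644/5 (N = -2*(-7 - 6)/(0 - 10)*2588 = -2*(-13/(-10))*2588 = -2*(-13*(-⅒))*2588 = -13*2588/5 = -2*16822/5 = -33644/5 ≈ -6728.8)
r = -680
t(z) = 484 (t(z) = 22² = 484)
t(r) - N = 484 - 1*(-33644/5) = 484 + 33644/5 = 36064/5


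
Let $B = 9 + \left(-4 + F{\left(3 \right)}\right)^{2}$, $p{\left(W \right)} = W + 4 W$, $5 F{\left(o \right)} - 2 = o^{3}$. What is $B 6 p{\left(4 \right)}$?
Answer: $\frac{7344}{5} \approx 1468.8$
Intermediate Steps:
$F{\left(o \right)} = \frac{2}{5} + \frac{o^{3}}{5}$
$p{\left(W \right)} = 5 W$
$B = \frac{306}{25}$ ($B = 9 + \left(-4 + \left(\frac{2}{5} + \frac{3^{3}}{5}\right)\right)^{2} = 9 + \left(-4 + \left(\frac{2}{5} + \frac{1}{5} \cdot 27\right)\right)^{2} = 9 + \left(-4 + \left(\frac{2}{5} + \frac{27}{5}\right)\right)^{2} = 9 + \left(-4 + \frac{29}{5}\right)^{2} = 9 + \left(\frac{9}{5}\right)^{2} = 9 + \frac{81}{25} = \frac{306}{25} \approx 12.24$)
$B 6 p{\left(4 \right)} = \frac{306}{25} \cdot 6 \cdot 5 \cdot 4 = \frac{1836}{25} \cdot 20 = \frac{7344}{5}$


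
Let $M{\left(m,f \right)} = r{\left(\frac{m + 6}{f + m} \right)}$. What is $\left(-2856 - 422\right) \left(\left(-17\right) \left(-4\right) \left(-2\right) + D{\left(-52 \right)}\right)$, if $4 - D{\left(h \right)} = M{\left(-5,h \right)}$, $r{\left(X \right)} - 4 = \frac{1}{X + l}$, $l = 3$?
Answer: $\frac{37987103}{85} \approx 4.4691 \cdot 10^{5}$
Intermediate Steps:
$r{\left(X \right)} = 4 + \frac{1}{3 + X}$ ($r{\left(X \right)} = 4 + \frac{1}{X + 3} = 4 + \frac{1}{3 + X}$)
$M{\left(m,f \right)} = \frac{13 + \frac{4 \left(6 + m\right)}{f + m}}{3 + \frac{6 + m}{f + m}}$ ($M{\left(m,f \right)} = \frac{13 + 4 \frac{m + 6}{f + m}}{3 + \frac{m + 6}{f + m}} = \frac{13 + 4 \frac{6 + m}{f + m}}{3 + \frac{6 + m}{f + m}} = \frac{13 + \frac{4 \left(6 + m\right)}{f + m}}{3 + \frac{6 + m}{f + m}}$)
$D{\left(h \right)} = 4 - \frac{-61 + 13 h}{-14 + 3 h}$ ($D{\left(h \right)} = 4 - \frac{24 + 13 h + 17 \left(-5\right)}{6 + 3 h + 4 \left(-5\right)} = 4 - \frac{24 + 13 h - 85}{6 + 3 h - 20} = 4 - \frac{-61 + 13 h}{-14 + 3 h}$)
$\left(-2856 - 422\right) \left(\left(-17\right) \left(-4\right) \left(-2\right) + D{\left(-52 \right)}\right) = \left(-2856 - 422\right) \left(\left(-17\right) \left(-4\right) \left(-2\right) + \frac{5 - -52}{-14 + 3 \left(-52\right)}\right) = - 3278 \left(68 \left(-2\right) + \frac{5 + 52}{-14 - 156}\right) = - 3278 \left(-136 + \frac{1}{-170} \cdot 57\right) = - 3278 \left(-136 - \frac{57}{170}\right) = \left(-3278\right) \left(- \frac{23177}{170}\right) = \frac{37987103}{85}$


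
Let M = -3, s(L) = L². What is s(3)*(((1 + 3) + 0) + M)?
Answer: 9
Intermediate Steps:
s(3)*(((1 + 3) + 0) + M) = 3²*(((1 + 3) + 0) - 3) = 9*((4 + 0) - 3) = 9*(4 - 3) = 9*1 = 9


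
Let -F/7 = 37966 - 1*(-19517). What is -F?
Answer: 402381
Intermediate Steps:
F = -402381 (F = -7*(37966 - 1*(-19517)) = -7*(37966 + 19517) = -7*57483 = -402381)
-F = -1*(-402381) = 402381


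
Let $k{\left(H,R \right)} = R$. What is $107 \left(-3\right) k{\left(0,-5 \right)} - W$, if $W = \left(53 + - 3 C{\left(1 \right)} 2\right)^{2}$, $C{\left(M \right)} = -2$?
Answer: $-2620$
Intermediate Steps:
$W = 4225$ ($W = \left(53 + \left(-3\right) \left(-2\right) 2\right)^{2} = \left(53 + 6 \cdot 2\right)^{2} = \left(53 + 12\right)^{2} = 65^{2} = 4225$)
$107 \left(-3\right) k{\left(0,-5 \right)} - W = 107 \left(-3\right) \left(-5\right) - 4225 = \left(-321\right) \left(-5\right) - 4225 = 1605 - 4225 = -2620$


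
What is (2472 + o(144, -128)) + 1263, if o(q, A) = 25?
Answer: 3760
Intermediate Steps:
(2472 + o(144, -128)) + 1263 = (2472 + 25) + 1263 = 2497 + 1263 = 3760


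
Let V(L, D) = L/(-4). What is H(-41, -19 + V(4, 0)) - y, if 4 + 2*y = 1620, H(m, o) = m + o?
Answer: -869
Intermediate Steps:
V(L, D) = -L/4 (V(L, D) = L*(-1/4) = -L/4)
y = 808 (y = -2 + (1/2)*1620 = -2 + 810 = 808)
H(-41, -19 + V(4, 0)) - y = (-41 + (-19 - 1/4*4)) - 1*808 = (-41 + (-19 - 1)) - 808 = (-41 - 20) - 808 = -61 - 808 = -869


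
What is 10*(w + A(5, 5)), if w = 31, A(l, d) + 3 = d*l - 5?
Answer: 480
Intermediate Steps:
A(l, d) = -8 + d*l (A(l, d) = -3 + (d*l - 5) = -3 + (-5 + d*l) = -8 + d*l)
10*(w + A(5, 5)) = 10*(31 + (-8 + 5*5)) = 10*(31 + (-8 + 25)) = 10*(31 + 17) = 10*48 = 480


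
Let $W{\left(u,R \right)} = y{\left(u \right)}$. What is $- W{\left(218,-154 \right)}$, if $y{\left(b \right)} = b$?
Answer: $-218$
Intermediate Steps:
$W{\left(u,R \right)} = u$
$- W{\left(218,-154 \right)} = \left(-1\right) 218 = -218$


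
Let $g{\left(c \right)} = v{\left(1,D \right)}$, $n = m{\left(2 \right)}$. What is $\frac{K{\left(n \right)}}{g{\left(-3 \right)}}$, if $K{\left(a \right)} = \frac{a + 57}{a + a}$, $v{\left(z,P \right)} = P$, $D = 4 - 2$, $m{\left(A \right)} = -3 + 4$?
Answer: $\frac{29}{2} \approx 14.5$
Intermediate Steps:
$m{\left(A \right)} = 1$
$n = 1$
$D = 2$ ($D = 4 - 2 = 2$)
$K{\left(a \right)} = \frac{57 + a}{2 a}$
$g{\left(c \right)} = 2$
$\frac{K{\left(n \right)}}{g{\left(-3 \right)}} = \frac{\frac{1}{2} \cdot 1^{-1} \left(57 + 1\right)}{2} = \frac{1}{2} \cdot 1 \cdot 58 \cdot \frac{1}{2} = 29 \cdot \frac{1}{2} = \frac{29}{2}$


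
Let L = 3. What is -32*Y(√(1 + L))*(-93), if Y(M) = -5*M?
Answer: -29760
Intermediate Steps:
-32*Y(√(1 + L))*(-93) = -(-160)*√(1 + 3)*(-93) = -(-160)*√4*(-93) = -(-160)*2*(-93) = -32*(-10)*(-93) = 320*(-93) = -29760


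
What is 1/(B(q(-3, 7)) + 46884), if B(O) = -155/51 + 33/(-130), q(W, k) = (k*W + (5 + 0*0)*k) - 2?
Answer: 6630/310819087 ≈ 2.1331e-5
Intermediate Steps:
q(W, k) = -2 + 5*k + W*k (q(W, k) = (W*k + (5 + 0)*k) - 2 = (W*k + 5*k) - 2 = (5*k + W*k) - 2 = -2 + 5*k + W*k)
B(O) = -21833/6630 (B(O) = -155*1/51 + 33*(-1/130) = -155/51 - 33/130 = -21833/6630)
1/(B(q(-3, 7)) + 46884) = 1/(-21833/6630 + 46884) = 1/(310819087/6630) = 6630/310819087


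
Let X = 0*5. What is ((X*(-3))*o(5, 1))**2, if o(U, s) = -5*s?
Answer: 0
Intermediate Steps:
X = 0
((X*(-3))*o(5, 1))**2 = ((0*(-3))*(-5*1))**2 = (0*(-5))**2 = 0**2 = 0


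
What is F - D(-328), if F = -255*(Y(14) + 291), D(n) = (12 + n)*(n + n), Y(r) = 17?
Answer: -285836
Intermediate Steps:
D(n) = 2*n*(12 + n) (D(n) = (12 + n)*(2*n) = 2*n*(12 + n))
F = -78540 (F = -255*(17 + 291) = -255*308 = -78540)
F - D(-328) = -78540 - 2*(-328)*(12 - 328) = -78540 - 2*(-328)*(-316) = -78540 - 1*207296 = -78540 - 207296 = -285836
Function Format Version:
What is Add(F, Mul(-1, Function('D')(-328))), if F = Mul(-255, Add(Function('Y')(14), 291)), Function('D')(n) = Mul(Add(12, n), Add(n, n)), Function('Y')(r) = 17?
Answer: -285836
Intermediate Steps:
Function('D')(n) = Mul(2, n, Add(12, n)) (Function('D')(n) = Mul(Add(12, n), Mul(2, n)) = Mul(2, n, Add(12, n)))
F = -78540 (F = Mul(-255, Add(17, 291)) = Mul(-255, 308) = -78540)
Add(F, Mul(-1, Function('D')(-328))) = Add(-78540, Mul(-1, Mul(2, -328, Add(12, -328)))) = Add(-78540, Mul(-1, Mul(2, -328, -316))) = Add(-78540, Mul(-1, 207296)) = Add(-78540, -207296) = -285836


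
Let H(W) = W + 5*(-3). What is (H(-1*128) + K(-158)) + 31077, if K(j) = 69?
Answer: 31003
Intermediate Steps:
H(W) = -15 + W (H(W) = W - 15 = -15 + W)
(H(-1*128) + K(-158)) + 31077 = ((-15 - 1*128) + 69) + 31077 = ((-15 - 128) + 69) + 31077 = (-143 + 69) + 31077 = -74 + 31077 = 31003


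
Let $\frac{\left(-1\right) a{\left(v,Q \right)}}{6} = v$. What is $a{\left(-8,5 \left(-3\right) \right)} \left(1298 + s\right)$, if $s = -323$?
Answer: $46800$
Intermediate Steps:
$a{\left(v,Q \right)} = - 6 v$
$a{\left(-8,5 \left(-3\right) \right)} \left(1298 + s\right) = \left(-6\right) \left(-8\right) \left(1298 - 323\right) = 48 \cdot 975 = 46800$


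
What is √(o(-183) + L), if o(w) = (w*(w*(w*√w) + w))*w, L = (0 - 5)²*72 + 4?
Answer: √(-6126683 + 1121513121*I*√183) ≈ 87079.0 + 87114.0*I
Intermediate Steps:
L = 1804 (L = (-5)²*72 + 4 = 25*72 + 4 = 1800 + 4 = 1804)
o(w) = w²*(w + w^(5/2)) (o(w) = (w*(w*w^(3/2) + w))*w = (w*(w^(5/2) + w))*w = (w*(w + w^(5/2)))*w = w²*(w + w^(5/2)))
√(o(-183) + L) = √(((-183)³ + (-183)^(9/2)) + 1804) = √((-6128487 + 1121513121*I*√183) + 1804) = √(-6126683 + 1121513121*I*√183)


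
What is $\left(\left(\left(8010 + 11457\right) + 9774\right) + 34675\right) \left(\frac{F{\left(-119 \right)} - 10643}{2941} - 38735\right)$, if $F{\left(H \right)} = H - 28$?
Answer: $- \frac{7281977044300}{2941} \approx -2.476 \cdot 10^{9}$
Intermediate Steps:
$F{\left(H \right)} = -28 + H$ ($F{\left(H \right)} = H - 28 = -28 + H$)
$\left(\left(\left(8010 + 11457\right) + 9774\right) + 34675\right) \left(\frac{F{\left(-119 \right)} - 10643}{2941} - 38735\right) = \left(\left(\left(8010 + 11457\right) + 9774\right) + 34675\right) \left(\frac{\left(-28 - 119\right) - 10643}{2941} - 38735\right) = \left(\left(19467 + 9774\right) + 34675\right) \left(\left(-147 - 10643\right) \frac{1}{2941} - 38735\right) = \left(29241 + 34675\right) \left(\left(-10790\right) \frac{1}{2941} - 38735\right) = 63916 \left(- \frac{10790}{2941} - 38735\right) = 63916 \left(- \frac{113930425}{2941}\right) = - \frac{7281977044300}{2941}$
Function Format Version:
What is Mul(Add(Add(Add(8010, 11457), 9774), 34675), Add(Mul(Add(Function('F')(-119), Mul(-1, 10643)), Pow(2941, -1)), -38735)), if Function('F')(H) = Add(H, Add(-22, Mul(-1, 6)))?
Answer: Rational(-7281977044300, 2941) ≈ -2.4760e+9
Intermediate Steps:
Function('F')(H) = Add(-28, H) (Function('F')(H) = Add(H, Add(-22, -6)) = Add(H, -28) = Add(-28, H))
Mul(Add(Add(Add(8010, 11457), 9774), 34675), Add(Mul(Add(Function('F')(-119), Mul(-1, 10643)), Pow(2941, -1)), -38735)) = Mul(Add(Add(Add(8010, 11457), 9774), 34675), Add(Mul(Add(Add(-28, -119), Mul(-1, 10643)), Pow(2941, -1)), -38735)) = Mul(Add(Add(19467, 9774), 34675), Add(Mul(Add(-147, -10643), Rational(1, 2941)), -38735)) = Mul(Add(29241, 34675), Add(Mul(-10790, Rational(1, 2941)), -38735)) = Mul(63916, Add(Rational(-10790, 2941), -38735)) = Mul(63916, Rational(-113930425, 2941)) = Rational(-7281977044300, 2941)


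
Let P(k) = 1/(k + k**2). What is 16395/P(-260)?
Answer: 1104039300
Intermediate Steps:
16395/P(-260) = 16395/((1/((-260)*(1 - 260)))) = 16395/((-1/260/(-259))) = 16395/((-1/260*(-1/259))) = 16395/(1/67340) = 16395*67340 = 1104039300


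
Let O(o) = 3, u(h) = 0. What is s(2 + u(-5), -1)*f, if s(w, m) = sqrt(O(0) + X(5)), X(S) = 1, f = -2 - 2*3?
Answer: -16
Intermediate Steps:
f = -8 (f = -2 - 6 = -8)
s(w, m) = 2 (s(w, m) = sqrt(3 + 1) = sqrt(4) = 2)
s(2 + u(-5), -1)*f = 2*(-8) = -16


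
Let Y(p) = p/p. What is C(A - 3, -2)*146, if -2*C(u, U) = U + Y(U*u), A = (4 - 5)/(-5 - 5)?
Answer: 73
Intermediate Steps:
Y(p) = 1
A = ⅒ (A = -1/(-10) = -1*(-⅒) = ⅒ ≈ 0.10000)
C(u, U) = -½ - U/2 (C(u, U) = -(U + 1)/2 = -(1 + U)/2 = -½ - U/2)
C(A - 3, -2)*146 = (-½ - ½*(-2))*146 = (-½ + 1)*146 = (½)*146 = 73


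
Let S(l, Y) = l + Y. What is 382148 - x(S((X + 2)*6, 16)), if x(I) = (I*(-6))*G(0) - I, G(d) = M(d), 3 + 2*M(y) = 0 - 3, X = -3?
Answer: 381978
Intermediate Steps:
M(y) = -3 (M(y) = -3/2 + (0 - 3)/2 = -3/2 + (1/2)*(-3) = -3/2 - 3/2 = -3)
G(d) = -3
S(l, Y) = Y + l
x(I) = 17*I (x(I) = (I*(-6))*(-3) - I = -6*I*(-3) - I = 18*I - I = 17*I)
382148 - x(S((X + 2)*6, 16)) = 382148 - 17*(16 + (-3 + 2)*6) = 382148 - 17*(16 - 1*6) = 382148 - 17*(16 - 6) = 382148 - 17*10 = 382148 - 1*170 = 382148 - 170 = 381978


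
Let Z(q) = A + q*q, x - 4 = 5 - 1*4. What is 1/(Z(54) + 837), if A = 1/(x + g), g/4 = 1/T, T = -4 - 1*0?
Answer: 4/15013 ≈ 0.00026644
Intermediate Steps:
T = -4 (T = -4 + 0 = -4)
g = -1 (g = 4/(-4) = 4*(-1/4) = -1)
x = 5 (x = 4 + (5 - 1*4) = 4 + (5 - 4) = 4 + 1 = 5)
A = 1/4 (A = 1/(5 - 1) = 1/4 ≈ 0.25000)
Z(q) = 1/4 + q**2 (Z(q) = 1/4 + q*q = 1/4 + q**2)
1/(Z(54) + 837) = 1/((1/4 + 54**2) + 837) = 1/((1/4 + 2916) + 837) = 1/(11665/4 + 837) = 1/(15013/4) = 4/15013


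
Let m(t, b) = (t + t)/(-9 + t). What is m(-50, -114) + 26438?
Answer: 1559942/59 ≈ 26440.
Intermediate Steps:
m(t, b) = 2*t/(-9 + t) (m(t, b) = (2*t)/(-9 + t) = 2*t/(-9 + t))
m(-50, -114) + 26438 = 2*(-50)/(-9 - 50) + 26438 = 2*(-50)/(-59) + 26438 = 2*(-50)*(-1/59) + 26438 = 100/59 + 26438 = 1559942/59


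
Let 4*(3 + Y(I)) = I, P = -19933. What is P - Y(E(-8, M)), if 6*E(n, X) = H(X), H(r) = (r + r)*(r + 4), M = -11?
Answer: -239237/12 ≈ -19936.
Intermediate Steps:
H(r) = 2*r*(4 + r) (H(r) = (2*r)*(4 + r) = 2*r*(4 + r))
E(n, X) = X*(4 + X)/3 (E(n, X) = (2*X*(4 + X))/6 = X*(4 + X)/3)
Y(I) = -3 + I/4
P - Y(E(-8, M)) = -19933 - (-3 + ((⅓)*(-11)*(4 - 11))/4) = -19933 - (-3 + ((⅓)*(-11)*(-7))/4) = -19933 - (-3 + (¼)*(77/3)) = -19933 - (-3 + 77/12) = -19933 - 1*41/12 = -19933 - 41/12 = -239237/12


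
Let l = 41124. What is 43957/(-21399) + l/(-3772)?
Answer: -11367590/877359 ≈ -12.957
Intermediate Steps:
43957/(-21399) + l/(-3772) = 43957/(-21399) + 41124/(-3772) = 43957*(-1/21399) + 41124*(-1/3772) = -43957/21399 - 447/41 = -11367590/877359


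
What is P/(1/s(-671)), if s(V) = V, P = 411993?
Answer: -276447303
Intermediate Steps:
P/(1/s(-671)) = 411993/(1/(-671)) = 411993/(-1/671) = 411993*(-671) = -276447303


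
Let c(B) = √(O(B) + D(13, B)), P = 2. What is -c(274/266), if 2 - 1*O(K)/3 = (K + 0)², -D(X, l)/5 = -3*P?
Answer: -√580497/133 ≈ -5.7286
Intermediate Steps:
D(X, l) = 30 (D(X, l) = -(-15)*2 = -5*(-6) = 30)
O(K) = 6 - 3*K² (O(K) = 6 - 3*(K + 0)² = 6 - 3*K²)
c(B) = √(36 - 3*B²) (c(B) = √((6 - 3*B²) + 30) = √(36 - 3*B²))
-c(274/266) = -√(36 - 3*(274/266)²) = -√(36 - 3*(274*(1/266))²) = -√(36 - 3*(137/133)²) = -√(36 - 3*18769/17689) = -√(36 - 56307/17689) = -√(580497/17689) = -√580497/133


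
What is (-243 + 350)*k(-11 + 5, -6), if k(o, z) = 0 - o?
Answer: 642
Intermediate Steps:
k(o, z) = -o
(-243 + 350)*k(-11 + 5, -6) = (-243 + 350)*(-(-11 + 5)) = 107*(-1*(-6)) = 107*6 = 642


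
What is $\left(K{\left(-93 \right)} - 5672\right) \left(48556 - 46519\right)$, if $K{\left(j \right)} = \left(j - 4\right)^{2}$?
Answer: $7612269$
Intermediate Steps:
$K{\left(j \right)} = \left(-4 + j\right)^{2}$
$\left(K{\left(-93 \right)} - 5672\right) \left(48556 - 46519\right) = \left(\left(-4 - 93\right)^{2} - 5672\right) \left(48556 - 46519\right) = \left(\left(-97\right)^{2} + \left(-24659 + 18987\right)\right) 2037 = \left(9409 - 5672\right) 2037 = 3737 \cdot 2037 = 7612269$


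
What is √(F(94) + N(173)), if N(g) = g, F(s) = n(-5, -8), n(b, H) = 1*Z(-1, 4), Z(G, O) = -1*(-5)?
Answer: √178 ≈ 13.342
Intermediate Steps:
Z(G, O) = 5
n(b, H) = 5 (n(b, H) = 1*5 = 5)
F(s) = 5
√(F(94) + N(173)) = √(5 + 173) = √178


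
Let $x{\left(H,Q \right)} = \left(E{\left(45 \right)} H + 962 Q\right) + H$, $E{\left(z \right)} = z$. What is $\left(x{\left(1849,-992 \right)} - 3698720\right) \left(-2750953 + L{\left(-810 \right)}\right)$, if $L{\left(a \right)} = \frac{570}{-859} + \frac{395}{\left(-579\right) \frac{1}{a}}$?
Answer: $\frac{2082906353098847870}{165787} \approx 1.2564 \cdot 10^{13}$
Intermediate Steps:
$L{\left(a \right)} = - \frac{570}{859} - \frac{395 a}{579}$ ($L{\left(a \right)} = 570 \left(- \frac{1}{859}\right) + 395 \left(- \frac{a}{579}\right) = - \frac{570}{859} - \frac{395 a}{579}$)
$x{\left(H,Q \right)} = 46 H + 962 Q$ ($x{\left(H,Q \right)} = \left(45 H + 962 Q\right) + H = 46 H + 962 Q$)
$\left(x{\left(1849,-992 \right)} - 3698720\right) \left(-2750953 + L{\left(-810 \right)}\right) = \left(\left(46 \cdot 1849 + 962 \left(-992\right)\right) - 3698720\right) \left(-2750953 - - \frac{91502340}{165787}\right) = \left(\left(85054 - 954304\right) - 3698720\right) \left(-2750953 + \left(- \frac{570}{859} + \frac{106650}{193}\right)\right) = \left(-869250 - 3698720\right) \left(-2750953 + \frac{91502340}{165787}\right) = \left(-4567970\right) \left(- \frac{455980742671}{165787}\right) = \frac{2082906353098847870}{165787}$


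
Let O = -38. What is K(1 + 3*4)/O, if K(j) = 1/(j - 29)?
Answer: 1/608 ≈ 0.0016447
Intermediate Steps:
K(j) = 1/(-29 + j)
K(1 + 3*4)/O = 1/((-38)*(-29 + (1 + 3*4))) = -1/(38*(-29 + (1 + 12))) = -1/(38*(-29 + 13)) = -1/38/(-16) = -1/38*(-1/16) = 1/608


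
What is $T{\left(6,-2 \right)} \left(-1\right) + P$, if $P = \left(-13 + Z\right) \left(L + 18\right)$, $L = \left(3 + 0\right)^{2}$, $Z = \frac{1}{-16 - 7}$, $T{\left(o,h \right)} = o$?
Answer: $- \frac{8238}{23} \approx -358.17$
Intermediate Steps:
$Z = - \frac{1}{23}$ ($Z = \frac{1}{-23} = - \frac{1}{23} \approx -0.043478$)
$L = 9$ ($L = 3^{2} = 9$)
$P = - \frac{8100}{23}$ ($P = \left(-13 - \frac{1}{23}\right) \left(9 + 18\right) = \left(- \frac{300}{23}\right) 27 = - \frac{8100}{23} \approx -352.17$)
$T{\left(6,-2 \right)} \left(-1\right) + P = 6 \left(-1\right) - \frac{8100}{23} = -6 - \frac{8100}{23} = - \frac{8238}{23}$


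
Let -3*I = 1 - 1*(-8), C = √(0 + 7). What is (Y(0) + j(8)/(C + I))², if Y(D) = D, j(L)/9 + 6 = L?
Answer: 324/(3 - √7)² ≈ 2581.8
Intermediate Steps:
j(L) = -54 + 9*L
C = √7 ≈ 2.6458
I = -3 (I = -(1 - 1*(-8))/3 = -(1 + 8)/3 = -⅓*9 = -3)
(Y(0) + j(8)/(C + I))² = (0 + (-54 + 9*8)/(√7 - 3))² = (0 + (-54 + 72)/(-3 + √7))² = (0 + 18/(-3 + √7))² = (18/(-3 + √7))² = 324/(-3 + √7)²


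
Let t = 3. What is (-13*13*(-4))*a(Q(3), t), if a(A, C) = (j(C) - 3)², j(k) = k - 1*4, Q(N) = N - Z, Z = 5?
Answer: 10816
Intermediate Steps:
Q(N) = -5 + N (Q(N) = N - 1*5 = N - 5 = -5 + N)
j(k) = -4 + k (j(k) = k - 4 = -4 + k)
a(A, C) = (-7 + C)² (a(A, C) = ((-4 + C) - 3)² = (-7 + C)²)
(-13*13*(-4))*a(Q(3), t) = (-13*13*(-4))*(-7 + 3)² = -169*(-4)*(-4)² = 676*16 = 10816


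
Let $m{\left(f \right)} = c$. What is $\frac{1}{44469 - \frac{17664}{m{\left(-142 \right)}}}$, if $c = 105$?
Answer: $\frac{35}{1550527} \approx 2.2573 \cdot 10^{-5}$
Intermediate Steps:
$m{\left(f \right)} = 105$
$\frac{1}{44469 - \frac{17664}{m{\left(-142 \right)}}} = \frac{1}{44469 - \frac{17664}{105}} = \frac{1}{44469 - \frac{5888}{35}} = \frac{1}{\frac{1550527}{35}} = \frac{35}{1550527}$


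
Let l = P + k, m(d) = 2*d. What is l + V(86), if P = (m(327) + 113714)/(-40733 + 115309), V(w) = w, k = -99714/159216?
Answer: 10749067625/123684296 ≈ 86.907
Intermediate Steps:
k = -16619/26536 (k = -99714*1/159216 = -16619/26536 ≈ -0.62628)
P = 7148/4661 (P = (2*327 + 113714)/(-40733 + 115309) = (654 + 113714)/74576 = 114368*(1/74576) = 7148/4661 ≈ 1.5336)
l = 112218169/123684296 (l = 7148/4661 - 16619/26536 = 112218169/123684296 ≈ 0.90730)
l + V(86) = 112218169/123684296 + 86 = 10749067625/123684296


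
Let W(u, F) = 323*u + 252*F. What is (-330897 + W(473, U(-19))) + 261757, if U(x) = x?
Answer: 78851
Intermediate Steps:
W(u, F) = 252*F + 323*u
(-330897 + W(473, U(-19))) + 261757 = (-330897 + (252*(-19) + 323*473)) + 261757 = (-330897 + (-4788 + 152779)) + 261757 = (-330897 + 147991) + 261757 = -182906 + 261757 = 78851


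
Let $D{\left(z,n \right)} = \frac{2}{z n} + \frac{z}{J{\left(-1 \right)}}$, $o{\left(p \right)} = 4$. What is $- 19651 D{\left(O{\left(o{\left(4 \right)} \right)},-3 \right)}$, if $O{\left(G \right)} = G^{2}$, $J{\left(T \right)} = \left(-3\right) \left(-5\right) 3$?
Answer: $- \frac{2220563}{360} \approx -6168.2$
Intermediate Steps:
$J{\left(T \right)} = 45$ ($J{\left(T \right)} = 15 \cdot 3 = 45$)
$D{\left(z,n \right)} = \frac{z}{45} + \frac{2}{n z}$ ($D{\left(z,n \right)} = \frac{2}{z n} + \frac{z}{45} = \frac{2}{n z} + z \frac{1}{45} = 2 \frac{1}{n z} + \frac{z}{45} = \frac{2}{n z} + \frac{z}{45} = \frac{z}{45} + \frac{2}{n z}$)
$- 19651 D{\left(O{\left(o{\left(4 \right)} \right)},-3 \right)} = - 19651 \left(\frac{4^{2}}{45} + \frac{2}{\left(-3\right) 4^{2}}\right) = - 19651 \left(\frac{1}{45} \cdot 16 + 2 \left(- \frac{1}{3}\right) \frac{1}{16}\right) = - 19651 \left(\frac{16}{45} + 2 \left(- \frac{1}{3}\right) \frac{1}{16}\right) = - 19651 \left(\frac{16}{45} - \frac{1}{24}\right) = \left(-19651\right) \frac{113}{360} = - \frac{2220563}{360}$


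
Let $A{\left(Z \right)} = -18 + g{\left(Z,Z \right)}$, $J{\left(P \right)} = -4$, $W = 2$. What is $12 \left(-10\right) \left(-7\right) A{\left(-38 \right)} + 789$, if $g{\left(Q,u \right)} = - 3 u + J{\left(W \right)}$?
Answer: $78069$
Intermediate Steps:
$g{\left(Q,u \right)} = -4 - 3 u$ ($g{\left(Q,u \right)} = - 3 u - 4 = -4 - 3 u$)
$A{\left(Z \right)} = -22 - 3 Z$ ($A{\left(Z \right)} = -18 - \left(4 + 3 Z\right) = -22 - 3 Z$)
$12 \left(-10\right) \left(-7\right) A{\left(-38 \right)} + 789 = 12 \left(-10\right) \left(-7\right) \left(-22 - -114\right) + 789 = \left(-120\right) \left(-7\right) \left(-22 + 114\right) + 789 = 840 \cdot 92 + 789 = 77280 + 789 = 78069$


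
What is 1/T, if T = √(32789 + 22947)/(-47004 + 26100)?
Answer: -5226*√13934/6967 ≈ -88.544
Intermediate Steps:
T = -√13934/10452 (T = √55736/(-20904) = (2*√13934)*(-1/20904) = -√13934/10452 ≈ -0.011294)
1/T = 1/(-√13934/10452) = -5226*√13934/6967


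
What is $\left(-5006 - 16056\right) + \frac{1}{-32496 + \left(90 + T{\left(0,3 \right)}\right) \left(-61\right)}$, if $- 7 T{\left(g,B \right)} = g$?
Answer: $- \frac{800061133}{37986} \approx -21062.0$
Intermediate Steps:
$T{\left(g,B \right)} = - \frac{g}{7}$
$\left(-5006 - 16056\right) + \frac{1}{-32496 + \left(90 + T{\left(0,3 \right)}\right) \left(-61\right)} = \left(-5006 - 16056\right) + \frac{1}{-32496 + \left(90 - 0\right) \left(-61\right)} = \left(-5006 - 16056\right) + \frac{1}{-32496 + \left(90 + 0\right) \left(-61\right)} = -21062 + \frac{1}{-32496 + 90 \left(-61\right)} = -21062 + \frac{1}{-32496 - 5490} = -21062 + \frac{1}{-37986} = -21062 - \frac{1}{37986} = - \frac{800061133}{37986}$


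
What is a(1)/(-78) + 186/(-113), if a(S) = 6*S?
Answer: -2531/1469 ≈ -1.7229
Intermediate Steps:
a(1)/(-78) + 186/(-113) = (6*1)/(-78) + 186/(-113) = 6*(-1/78) + 186*(-1/113) = -1/13 - 186/113 = -2531/1469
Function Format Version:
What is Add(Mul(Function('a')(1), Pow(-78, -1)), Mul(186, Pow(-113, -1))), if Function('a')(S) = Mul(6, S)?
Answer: Rational(-2531, 1469) ≈ -1.7229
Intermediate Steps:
Add(Mul(Function('a')(1), Pow(-78, -1)), Mul(186, Pow(-113, -1))) = Add(Mul(Mul(6, 1), Pow(-78, -1)), Mul(186, Pow(-113, -1))) = Add(Mul(6, Rational(-1, 78)), Mul(186, Rational(-1, 113))) = Add(Rational(-1, 13), Rational(-186, 113)) = Rational(-2531, 1469)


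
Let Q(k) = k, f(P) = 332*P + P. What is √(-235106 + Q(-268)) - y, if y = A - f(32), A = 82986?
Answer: -72330 + I*√235374 ≈ -72330.0 + 485.15*I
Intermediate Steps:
f(P) = 333*P
y = 72330 (y = 82986 - 333*32 = 82986 - 1*10656 = 82986 - 10656 = 72330)
√(-235106 + Q(-268)) - y = √(-235106 - 268) - 1*72330 = √(-235374) - 72330 = I*√235374 - 72330 = -72330 + I*√235374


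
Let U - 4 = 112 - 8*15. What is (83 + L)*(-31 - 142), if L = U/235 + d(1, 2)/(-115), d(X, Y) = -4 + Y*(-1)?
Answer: -15528653/1081 ≈ -14365.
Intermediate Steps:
U = -4 (U = 4 + (112 - 8*15) = 4 + (112 - 120) = 4 - 8 = -4)
d(X, Y) = -4 - Y
L = 38/1081 (L = -4/235 + (-4 - 1*2)/(-115) = -4*1/235 + (-4 - 2)*(-1/115) = -4/235 - 6*(-1/115) = -4/235 + 6/115 = 38/1081 ≈ 0.035153)
(83 + L)*(-31 - 142) = (83 + 38/1081)*(-31 - 142) = (89761/1081)*(-173) = -15528653/1081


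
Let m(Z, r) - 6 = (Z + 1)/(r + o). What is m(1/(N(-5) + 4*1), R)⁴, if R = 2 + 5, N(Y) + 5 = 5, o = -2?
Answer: 390625/256 ≈ 1525.9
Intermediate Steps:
N(Y) = 0 (N(Y) = -5 + 5 = 0)
R = 7
m(Z, r) = 6 + (1 + Z)/(-2 + r) (m(Z, r) = 6 + (Z + 1)/(r - 2) = 6 + (1 + Z)/(-2 + r))
m(1/(N(-5) + 4*1), R)⁴ = ((-11 + 1/(0 + 4*1) + 6*7)/(-2 + 7))⁴ = ((-11 + 1/(0 + 4) + 42)/5)⁴ = ((-11 + 1/4 + 42)/5)⁴ = ((-11 + ¼ + 42)/5)⁴ = ((⅕)*(125/4))⁴ = (25/4)⁴ = 390625/256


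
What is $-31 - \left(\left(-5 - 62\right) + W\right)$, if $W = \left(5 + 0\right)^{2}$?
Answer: $11$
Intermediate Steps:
$W = 25$ ($W = 5^{2} = 25$)
$-31 - \left(\left(-5 - 62\right) + W\right) = -31 - \left(\left(-5 - 62\right) + 25\right) = -31 - \left(-67 + 25\right) = -31 - -42 = -31 + 42 = 11$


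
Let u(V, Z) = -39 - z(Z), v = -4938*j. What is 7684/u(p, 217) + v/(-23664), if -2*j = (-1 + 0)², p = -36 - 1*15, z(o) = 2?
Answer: -60645135/323408 ≈ -187.52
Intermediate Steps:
p = -51 (p = -36 - 15 = -51)
j = -½ (j = -(-1 + 0)²/2 = -½*(-1)² = -½*1 = -½ ≈ -0.50000)
v = 2469 (v = -4938*(-½) = 2469)
u(V, Z) = -41 (u(V, Z) = -39 - 1*2 = -39 - 2 = -41)
7684/u(p, 217) + v/(-23664) = 7684/(-41) + 2469/(-23664) = 7684*(-1/41) + 2469*(-1/23664) = -7684/41 - 823/7888 = -60645135/323408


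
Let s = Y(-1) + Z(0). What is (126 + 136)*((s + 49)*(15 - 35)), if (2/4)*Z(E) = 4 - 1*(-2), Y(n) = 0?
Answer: -319640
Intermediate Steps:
Z(E) = 12 (Z(E) = 2*(4 - 1*(-2)) = 2*(4 + 2) = 2*6 = 12)
s = 12 (s = 0 + 12 = 12)
(126 + 136)*((s + 49)*(15 - 35)) = (126 + 136)*((12 + 49)*(15 - 35)) = 262*(61*(-20)) = 262*(-1220) = -319640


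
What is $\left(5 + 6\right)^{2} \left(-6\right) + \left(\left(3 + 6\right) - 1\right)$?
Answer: $-718$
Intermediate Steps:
$\left(5 + 6\right)^{2} \left(-6\right) + \left(\left(3 + 6\right) - 1\right) = 11^{2} \left(-6\right) + \left(9 - 1\right) = 121 \left(-6\right) + 8 = -726 + 8 = -718$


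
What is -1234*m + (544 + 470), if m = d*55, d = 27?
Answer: -1831476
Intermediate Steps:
m = 1485 (m = 27*55 = 1485)
-1234*m + (544 + 470) = -1234*1485 + (544 + 470) = -1832490 + 1014 = -1831476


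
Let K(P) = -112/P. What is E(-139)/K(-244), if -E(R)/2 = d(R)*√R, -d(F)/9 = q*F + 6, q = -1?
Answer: 79605*I*√139/14 ≈ 67038.0*I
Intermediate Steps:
d(F) = -54 + 9*F (d(F) = -9*(-F + 6) = -9*(6 - F) = -54 + 9*F)
E(R) = -2*√R*(-54 + 9*R) (E(R) = -2*(-54 + 9*R)*√R = -2*√R*(-54 + 9*R))
E(-139)/K(-244) = (18*√(-139)*(6 - 1*(-139)))/((-112/(-244))) = (18*(I*√139)*(6 + 139))/((-112*(-1/244))) = (18*(I*√139)*145)/(28/61) = (2610*I*√139)*(61/28) = 79605*I*√139/14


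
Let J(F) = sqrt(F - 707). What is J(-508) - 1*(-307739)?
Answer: 307739 + 9*I*sqrt(15) ≈ 3.0774e+5 + 34.857*I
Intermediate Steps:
J(F) = sqrt(-707 + F)
J(-508) - 1*(-307739) = sqrt(-707 - 508) - 1*(-307739) = sqrt(-1215) + 307739 = 9*I*sqrt(15) + 307739 = 307739 + 9*I*sqrt(15)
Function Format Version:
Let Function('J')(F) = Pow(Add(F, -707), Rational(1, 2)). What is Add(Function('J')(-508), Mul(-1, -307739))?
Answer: Add(307739, Mul(9, I, Pow(15, Rational(1, 2)))) ≈ Add(3.0774e+5, Mul(34.857, I))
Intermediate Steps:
Function('J')(F) = Pow(Add(-707, F), Rational(1, 2))
Add(Function('J')(-508), Mul(-1, -307739)) = Add(Pow(Add(-707, -508), Rational(1, 2)), Mul(-1, -307739)) = Add(Pow(-1215, Rational(1, 2)), 307739) = Add(Mul(9, I, Pow(15, Rational(1, 2))), 307739) = Add(307739, Mul(9, I, Pow(15, Rational(1, 2))))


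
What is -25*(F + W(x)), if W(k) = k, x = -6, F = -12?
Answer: 450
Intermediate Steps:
-25*(F + W(x)) = -25*(-12 - 6) = -25*(-18) = 450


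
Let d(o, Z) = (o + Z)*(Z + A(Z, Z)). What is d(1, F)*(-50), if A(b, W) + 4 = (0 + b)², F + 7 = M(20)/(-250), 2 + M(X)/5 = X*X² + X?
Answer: 144722852408/625 ≈ 2.3156e+8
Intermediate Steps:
M(X) = -10 + 5*X + 5*X³ (M(X) = -10 + 5*(X*X² + X) = -10 + 5*(X³ + X) = -10 + 5*(X + X³) = -10 + (5*X + 5*X³) = -10 + 5*X + 5*X³)
F = -4184/25 (F = -7 + (-10 + 5*20 + 5*20³)/(-250) = -7 + (-10 + 100 + 5*8000)*(-1/250) = -7 + (-10 + 100 + 40000)*(-1/250) = -7 + 40090*(-1/250) = -7 - 4009/25 = -4184/25 ≈ -167.36)
A(b, W) = -4 + b² (A(b, W) = -4 + (0 + b)² = -4 + b²)
d(o, Z) = (Z + o)*(-4 + Z + Z²) (d(o, Z) = (o + Z)*(Z + (-4 + Z²)) = (Z + o)*(-4 + Z + Z²))
d(1, F)*(-50) = ((-4184/25)² - 4184/25*1 - 4184*(-4 + (-4184/25)²)/25 + 1*(-4 + (-4184/25)²))*(-50) = (17505856/625 - 4184/25 - 4184*(-4 + 17505856/625)/25 + 1*(-4 + 17505856/625))*(-50) = (17505856/625 - 4184/25 - 4184/25*17503356/625 + 1*(17503356/625))*(-50) = (17505856/625 - 4184/25 - 73234041504/15625 + 17503356/625)*(-50) = -72361426204/15625*(-50) = 144722852408/625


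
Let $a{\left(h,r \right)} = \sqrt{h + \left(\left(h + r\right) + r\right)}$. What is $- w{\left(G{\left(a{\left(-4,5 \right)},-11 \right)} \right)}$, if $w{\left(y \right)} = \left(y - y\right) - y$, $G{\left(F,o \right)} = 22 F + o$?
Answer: $-11 + 22 \sqrt{2} \approx 20.113$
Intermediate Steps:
$a{\left(h,r \right)} = \sqrt{2 h + 2 r}$ ($a{\left(h,r \right)} = \sqrt{h + \left(h + 2 r\right)} = \sqrt{2 h + 2 r}$)
$G{\left(F,o \right)} = o + 22 F$
$w{\left(y \right)} = - y$ ($w{\left(y \right)} = 0 - y = - y$)
$- w{\left(G{\left(a{\left(-4,5 \right)},-11 \right)} \right)} = - \left(-1\right) \left(-11 + 22 \sqrt{2 \left(-4\right) + 2 \cdot 5}\right) = - \left(-1\right) \left(-11 + 22 \sqrt{-8 + 10}\right) = - \left(-1\right) \left(-11 + 22 \sqrt{2}\right) = - (11 - 22 \sqrt{2}) = -11 + 22 \sqrt{2}$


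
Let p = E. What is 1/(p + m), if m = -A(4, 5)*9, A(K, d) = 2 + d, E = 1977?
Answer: 1/1914 ≈ 0.00052247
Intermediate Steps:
p = 1977
m = -63 (m = -(2 + 5)*9 = -1*7*9 = -7*9 = -63)
1/(p + m) = 1/(1977 - 63) = 1/1914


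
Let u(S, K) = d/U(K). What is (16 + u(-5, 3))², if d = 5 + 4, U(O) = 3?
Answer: 361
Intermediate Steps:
d = 9
u(S, K) = 3 (u(S, K) = 9/3 = 9*(⅓) = 3)
(16 + u(-5, 3))² = (16 + 3)² = 19² = 361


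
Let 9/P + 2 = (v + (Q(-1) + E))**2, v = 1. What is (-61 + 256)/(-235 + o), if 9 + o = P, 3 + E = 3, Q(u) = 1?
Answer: -390/479 ≈ -0.81420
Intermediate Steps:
E = 0 (E = -3 + 3 = 0)
P = 9/2 (P = 9/(-2 + (1 + (1 + 0))**2) = 9/(-2 + (1 + 1)**2) = 9/(-2 + 2**2) = 9/(-2 + 4) = 9/2 ≈ 4.5000)
o = -9/2 (o = -9 + 9/2 = -9/2 ≈ -4.5000)
(-61 + 256)/(-235 + o) = (-61 + 256)/(-235 - 9/2) = 195/(-479/2) = 195*(-2/479) = -390/479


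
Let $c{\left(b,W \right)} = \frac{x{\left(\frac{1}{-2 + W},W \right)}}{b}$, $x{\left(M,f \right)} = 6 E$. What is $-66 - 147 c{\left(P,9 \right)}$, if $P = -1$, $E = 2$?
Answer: $1698$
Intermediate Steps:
$x{\left(M,f \right)} = 12$ ($x{\left(M,f \right)} = 6 \cdot 2 = 12$)
$c{\left(b,W \right)} = \frac{12}{b}$
$-66 - 147 c{\left(P,9 \right)} = -66 - 147 \frac{12}{-1} = -66 - 147 \cdot 12 \left(-1\right) = -66 - -1764 = -66 + 1764 = 1698$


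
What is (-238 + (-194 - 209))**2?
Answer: 410881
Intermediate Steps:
(-238 + (-194 - 209))**2 = (-238 - 403)**2 = (-641)**2 = 410881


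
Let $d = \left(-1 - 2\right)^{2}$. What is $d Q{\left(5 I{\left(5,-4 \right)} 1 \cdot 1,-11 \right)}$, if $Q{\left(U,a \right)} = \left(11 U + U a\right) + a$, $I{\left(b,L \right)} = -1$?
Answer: $-99$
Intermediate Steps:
$Q{\left(U,a \right)} = a + 11 U + U a$
$d = 9$ ($d = \left(-3\right)^{2} = 9$)
$d Q{\left(5 I{\left(5,-4 \right)} 1 \cdot 1,-11 \right)} = 9 \left(-11 + 11 \cdot 5 \left(-1\right) 1 \cdot 1 + 5 \left(-1\right) 1 \cdot 1 \left(-11\right)\right) = 9 \left(-11 + 11 \left(\left(-5\right) 1\right) + \left(-5\right) 1 \left(-11\right)\right) = 9 \left(-11 + 11 \left(-5\right) - -55\right) = 9 \left(-11 - 55 + 55\right) = 9 \left(-11\right) = -99$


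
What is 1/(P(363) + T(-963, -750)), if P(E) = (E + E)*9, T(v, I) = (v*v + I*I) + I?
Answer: 1/1495653 ≈ 6.6860e-7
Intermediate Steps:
T(v, I) = I + I² + v² (T(v, I) = (v² + I²) + I = (I² + v²) + I = I + I² + v²)
P(E) = 18*E (P(E) = (2*E)*9 = 18*E)
1/(P(363) + T(-963, -750)) = 1/(18*363 + (-750 + (-750)² + (-963)²)) = 1/(6534 + (-750 + 562500 + 927369)) = 1/(6534 + 1489119) = 1/1495653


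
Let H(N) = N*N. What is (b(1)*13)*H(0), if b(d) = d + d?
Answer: 0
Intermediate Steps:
b(d) = 2*d
H(N) = N²
(b(1)*13)*H(0) = ((2*1)*13)*0² = (2*13)*0 = 26*0 = 0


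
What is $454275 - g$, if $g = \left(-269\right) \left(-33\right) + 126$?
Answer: $445272$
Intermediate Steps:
$g = 9003$ ($g = 8877 + 126 = 9003$)
$454275 - g = 454275 - 9003 = 445272$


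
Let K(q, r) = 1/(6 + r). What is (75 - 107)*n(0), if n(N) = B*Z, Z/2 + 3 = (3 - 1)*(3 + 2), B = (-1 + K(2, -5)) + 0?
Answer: 0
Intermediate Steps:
B = 0 (B = (-1 + 1/(6 - 5)) + 0 = (-1 + 1/1) + 0 = (-1 + 1) + 0 = 0 + 0 = 0)
Z = 14 (Z = -6 + 2*((3 - 1)*(3 + 2)) = -6 + 2*(2*5) = -6 + 2*10 = -6 + 20 = 14)
n(N) = 0 (n(N) = 0*14 = 0)
(75 - 107)*n(0) = (75 - 107)*0 = -32*0 = 0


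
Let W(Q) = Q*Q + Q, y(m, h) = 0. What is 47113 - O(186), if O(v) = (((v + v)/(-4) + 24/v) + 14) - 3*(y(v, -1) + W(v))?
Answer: 4697674/31 ≈ 1.5154e+5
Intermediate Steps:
W(Q) = Q + Q² (W(Q) = Q² + Q = Q + Q²)
O(v) = 14 + 24/v - v/2 - 3*v*(1 + v) (O(v) = (((v + v)/(-4) + 24/v) + 14) - 3*(0 + v*(1 + v)) = (((2*v)*(-¼) + 24/v) + 14) - 3*v*(1 + v) = ((-v/2 + 24/v) + 14) - 3*v*(1 + v) = ((24/v - v/2) + 14) - 3*v*(1 + v) = (14 + 24/v - v/2) - 3*v*(1 + v) = 14 + 24/v - v/2 - 3*v*(1 + v))
47113 - O(186) = 47113 - (14 - 3*186² + 24/186 - 7/2*186) = 47113 - (14 - 3*34596 + 24*(1/186) - 651) = 47113 - (14 - 103788 + 4/31 - 651) = 47113 - 1*(-3237171/31) = 47113 + 3237171/31 = 4697674/31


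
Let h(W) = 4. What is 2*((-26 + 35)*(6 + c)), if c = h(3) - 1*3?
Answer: 126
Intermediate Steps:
c = 1 (c = 4 - 1*3 = 4 - 3 = 1)
2*((-26 + 35)*(6 + c)) = 2*((-26 + 35)*(6 + 1)) = 2*(9*7) = 2*63 = 126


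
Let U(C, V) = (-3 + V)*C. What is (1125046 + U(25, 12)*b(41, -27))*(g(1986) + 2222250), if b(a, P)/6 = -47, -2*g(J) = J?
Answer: 2358077546172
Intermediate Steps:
g(J) = -J/2
b(a, P) = -282 (b(a, P) = 6*(-47) = -282)
U(C, V) = C*(-3 + V)
(1125046 + U(25, 12)*b(41, -27))*(g(1986) + 2222250) = (1125046 + (25*(-3 + 12))*(-282))*(-½*1986 + 2222250) = (1125046 + (25*9)*(-282))*(-993 + 2222250) = (1125046 + 225*(-282))*2221257 = (1125046 - 63450)*2221257 = 1061596*2221257 = 2358077546172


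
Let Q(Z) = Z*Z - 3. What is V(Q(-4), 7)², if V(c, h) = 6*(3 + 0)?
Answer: 324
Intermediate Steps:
Q(Z) = -3 + Z² (Q(Z) = Z² - 3 = -3 + Z²)
V(c, h) = 18 (V(c, h) = 6*3 = 18)
V(Q(-4), 7)² = 18² = 324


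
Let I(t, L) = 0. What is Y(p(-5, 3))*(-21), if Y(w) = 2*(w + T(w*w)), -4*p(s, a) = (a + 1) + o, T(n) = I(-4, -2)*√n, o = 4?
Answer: 84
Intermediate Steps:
T(n) = 0 (T(n) = 0*√n = 0)
p(s, a) = -5/4 - a/4 (p(s, a) = -((a + 1) + 4)/4 = -((1 + a) + 4)/4 = -(5 + a)/4 = -5/4 - a/4)
Y(w) = 2*w (Y(w) = 2*(w + 0) = 2*w)
Y(p(-5, 3))*(-21) = (2*(-5/4 - ¼*3))*(-21) = (2*(-5/4 - ¾))*(-21) = (2*(-2))*(-21) = -4*(-21) = 84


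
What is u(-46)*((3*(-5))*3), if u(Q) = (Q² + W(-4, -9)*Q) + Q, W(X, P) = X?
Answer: -101430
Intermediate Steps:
u(Q) = Q² - 3*Q (u(Q) = (Q² - 4*Q) + Q = Q² - 3*Q)
u(-46)*((3*(-5))*3) = (-46*(-3 - 46))*((3*(-5))*3) = (-46*(-49))*(-15*3) = 2254*(-45) = -101430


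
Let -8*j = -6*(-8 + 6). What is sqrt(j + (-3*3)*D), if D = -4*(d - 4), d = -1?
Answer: 11*I*sqrt(6)/2 ≈ 13.472*I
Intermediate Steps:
D = 20 (D = -4*(-1 - 4) = -4*(-5) = 20)
j = -3/2 (j = -(-3)*(-8 + 6)/4 = -(-3)*(-2)/4 = -1/8*12 = -3/2 ≈ -1.5000)
sqrt(j + (-3*3)*D) = sqrt(-3/2 - 3*3*20) = sqrt(-3/2 - 9*20) = sqrt(-3/2 - 180) = sqrt(-363/2) = 11*I*sqrt(6)/2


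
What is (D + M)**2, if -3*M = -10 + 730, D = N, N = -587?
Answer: 683929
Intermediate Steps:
D = -587
M = -240 (M = -(-10 + 730)/3 = -1/3*720 = -240)
(D + M)**2 = (-587 - 240)**2 = (-827)**2 = 683929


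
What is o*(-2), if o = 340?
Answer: -680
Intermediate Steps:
o*(-2) = 340*(-2) = -680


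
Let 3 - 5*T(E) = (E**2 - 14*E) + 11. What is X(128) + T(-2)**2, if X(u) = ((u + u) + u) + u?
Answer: 576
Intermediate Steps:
X(u) = 4*u (X(u) = (2*u + u) + u = 3*u + u = 4*u)
T(E) = -8/5 - E**2/5 + 14*E/5 (T(E) = 3/5 - ((E**2 - 14*E) + 11)/5 = 3/5 - (11 + E**2 - 14*E)/5 = 3/5 + (-11/5 - E**2/5 + 14*E/5) = -8/5 - E**2/5 + 14*E/5)
X(128) + T(-2)**2 = 4*128 + (-8/5 - 1/5*(-2)**2 + (14/5)*(-2))**2 = 512 + (-8/5 - 1/5*4 - 28/5)**2 = 512 + (-8/5 - 4/5 - 28/5)**2 = 512 + (-8)**2 = 512 + 64 = 576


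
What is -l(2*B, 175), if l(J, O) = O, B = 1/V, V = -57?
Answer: -175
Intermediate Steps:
B = -1/57 (B = 1/(-57) = -1/57 ≈ -0.017544)
-l(2*B, 175) = -1*175 = -175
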